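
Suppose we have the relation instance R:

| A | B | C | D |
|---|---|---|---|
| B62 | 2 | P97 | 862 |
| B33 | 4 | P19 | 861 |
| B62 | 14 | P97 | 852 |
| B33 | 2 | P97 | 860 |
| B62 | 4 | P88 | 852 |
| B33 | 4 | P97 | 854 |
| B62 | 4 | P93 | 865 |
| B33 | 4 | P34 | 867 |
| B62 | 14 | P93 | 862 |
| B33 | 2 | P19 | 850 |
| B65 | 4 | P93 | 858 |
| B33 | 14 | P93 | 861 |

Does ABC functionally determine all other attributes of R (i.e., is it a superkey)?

All 12 rows have distinct ABC values, so ABC → (all attributes) holds and ABC is a superkey.

Yes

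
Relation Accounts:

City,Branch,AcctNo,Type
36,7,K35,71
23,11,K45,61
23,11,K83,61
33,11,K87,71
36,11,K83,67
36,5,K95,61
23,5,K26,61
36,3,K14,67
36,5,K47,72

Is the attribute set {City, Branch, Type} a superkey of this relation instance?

No

Two distinct rows share (City=23, Branch=11, Type=61), so {City, Branch, Type} does not determine every attribute — not a superkey.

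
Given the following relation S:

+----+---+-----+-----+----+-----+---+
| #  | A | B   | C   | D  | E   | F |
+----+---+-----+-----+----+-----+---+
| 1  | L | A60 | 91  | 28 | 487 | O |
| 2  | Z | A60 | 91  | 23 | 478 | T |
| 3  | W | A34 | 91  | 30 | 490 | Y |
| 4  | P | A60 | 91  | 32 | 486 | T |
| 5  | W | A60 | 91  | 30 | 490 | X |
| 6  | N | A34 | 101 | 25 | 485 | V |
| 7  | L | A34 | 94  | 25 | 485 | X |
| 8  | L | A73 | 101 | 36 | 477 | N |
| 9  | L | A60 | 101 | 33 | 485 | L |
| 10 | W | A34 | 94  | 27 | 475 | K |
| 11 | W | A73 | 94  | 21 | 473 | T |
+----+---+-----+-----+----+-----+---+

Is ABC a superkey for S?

All 11 rows have distinct ABC values, so ABC → (all attributes) holds and ABC is a superkey.

Yes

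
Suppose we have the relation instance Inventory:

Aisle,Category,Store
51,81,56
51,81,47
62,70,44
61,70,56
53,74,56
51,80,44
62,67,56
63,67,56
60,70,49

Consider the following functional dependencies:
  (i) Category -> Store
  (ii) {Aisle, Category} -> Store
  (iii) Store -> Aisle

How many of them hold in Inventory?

0

(i) Category -> Store: Category=81: 2 rows → Store takes values {56, 47} — violation; Category=70: 3 rows → Store takes values {44, 56, 49} — violation — fails.
(ii) {Aisle, Category} -> Store: (Aisle=51, Category=81): 2 rows → Store takes values {56, 47} — violation — fails.
(iii) Store -> Aisle: Store=56: 5 rows → Aisle takes values {51, 61, 53, 62, 63} — violation; Store=44: 2 rows → Aisle takes values {62, 51} — violation — fails.
None of the 3 dependencies hold.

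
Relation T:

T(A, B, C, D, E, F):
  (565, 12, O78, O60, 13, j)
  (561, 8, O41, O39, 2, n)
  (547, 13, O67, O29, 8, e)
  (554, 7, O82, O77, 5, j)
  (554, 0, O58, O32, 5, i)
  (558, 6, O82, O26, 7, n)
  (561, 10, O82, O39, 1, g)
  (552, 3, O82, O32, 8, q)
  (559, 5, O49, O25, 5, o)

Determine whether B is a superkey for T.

All 9 rows have distinct B values, so B → (all attributes) holds and B is a superkey.

Yes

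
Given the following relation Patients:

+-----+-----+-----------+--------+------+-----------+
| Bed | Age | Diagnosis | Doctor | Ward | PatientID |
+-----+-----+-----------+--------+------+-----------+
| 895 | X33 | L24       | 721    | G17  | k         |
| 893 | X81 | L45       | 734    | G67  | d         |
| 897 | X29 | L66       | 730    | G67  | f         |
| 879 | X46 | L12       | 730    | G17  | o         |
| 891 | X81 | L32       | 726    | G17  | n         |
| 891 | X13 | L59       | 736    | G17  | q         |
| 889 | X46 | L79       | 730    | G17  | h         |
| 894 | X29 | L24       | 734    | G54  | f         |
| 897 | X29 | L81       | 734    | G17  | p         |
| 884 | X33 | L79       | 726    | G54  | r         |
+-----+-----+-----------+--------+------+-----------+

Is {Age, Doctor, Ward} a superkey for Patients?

No

Two distinct rows share (Age=X46, Doctor=730, Ward=G17), so {Age, Doctor, Ward} does not determine every attribute — not a superkey.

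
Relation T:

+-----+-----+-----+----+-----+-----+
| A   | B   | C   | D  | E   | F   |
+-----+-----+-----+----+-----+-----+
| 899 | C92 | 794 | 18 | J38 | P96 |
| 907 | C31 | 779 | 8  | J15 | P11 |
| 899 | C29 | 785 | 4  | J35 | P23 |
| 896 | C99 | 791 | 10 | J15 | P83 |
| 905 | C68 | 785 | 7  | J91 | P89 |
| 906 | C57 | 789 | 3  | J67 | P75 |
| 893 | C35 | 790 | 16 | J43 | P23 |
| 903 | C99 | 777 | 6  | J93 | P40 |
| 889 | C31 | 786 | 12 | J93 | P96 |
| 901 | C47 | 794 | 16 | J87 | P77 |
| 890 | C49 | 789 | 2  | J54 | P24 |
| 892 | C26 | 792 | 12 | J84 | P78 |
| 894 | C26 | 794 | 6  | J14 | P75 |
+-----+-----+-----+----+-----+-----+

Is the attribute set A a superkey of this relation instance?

Two distinct rows share A=899, so A does not determine every attribute — not a superkey.

No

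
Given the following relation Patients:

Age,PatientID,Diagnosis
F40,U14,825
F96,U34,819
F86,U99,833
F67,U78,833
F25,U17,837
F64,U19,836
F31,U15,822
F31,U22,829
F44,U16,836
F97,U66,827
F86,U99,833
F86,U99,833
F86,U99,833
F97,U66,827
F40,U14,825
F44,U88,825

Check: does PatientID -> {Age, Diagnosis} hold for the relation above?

PatientID=U14: 2 rows → {Age,Diagnosis} = (F40, 825), (F40, 825) ✓
PatientID=U34: 1 row → {Age,Diagnosis} = (F96, 819) ✓
PatientID=U99: 4 rows → {Age,Diagnosis} = (F86, 833), (F86, 833), (F86, 833), (F86, 833) ✓
PatientID=U78: 1 row → {Age,Diagnosis} = (F67, 833) ✓
PatientID=U17: 1 row → {Age,Diagnosis} = (F25, 837) ✓
PatientID=U19: 1 row → {Age,Diagnosis} = (F64, 836) ✓
PatientID=U15: 1 row → {Age,Diagnosis} = (F31, 822) ✓
PatientID=U22: 1 row → {Age,Diagnosis} = (F31, 829) ✓
PatientID=U16: 1 row → {Age,Diagnosis} = (F44, 836) ✓
PatientID=U66: 2 rows → {Age,Diagnosis} = (F97, 827), (F97, 827) ✓
PatientID=U88: 1 row → {Age,Diagnosis} = (F44, 825) ✓
Every PatientID value is associated with a single {Age, Diagnosis} value, so PatientID -> {Age, Diagnosis} holds.

Yes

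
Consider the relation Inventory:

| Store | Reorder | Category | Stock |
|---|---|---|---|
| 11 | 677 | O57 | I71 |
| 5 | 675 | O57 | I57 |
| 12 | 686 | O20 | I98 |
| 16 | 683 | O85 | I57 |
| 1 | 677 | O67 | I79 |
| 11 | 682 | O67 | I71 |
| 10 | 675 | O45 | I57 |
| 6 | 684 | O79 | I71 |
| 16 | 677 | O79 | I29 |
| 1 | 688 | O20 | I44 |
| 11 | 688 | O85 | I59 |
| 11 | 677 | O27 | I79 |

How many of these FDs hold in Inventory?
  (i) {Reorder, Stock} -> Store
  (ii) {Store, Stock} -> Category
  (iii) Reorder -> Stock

(i) {Reorder, Stock} -> Store: (Reorder=675, Stock=I57): 2 rows → Store takes values {5, 10} — violation; (Reorder=677, Stock=I79): 2 rows → Store takes values {1, 11} — violation — fails.
(ii) {Store, Stock} -> Category: (Store=11, Stock=I71): 2 rows → Category takes values {O57, O67} — violation — fails.
(iii) Reorder -> Stock: Reorder=677: 4 rows → Stock takes values {I71, I79, I29} — violation; Reorder=688: 2 rows → Stock takes values {I44, I59} — violation — fails.
None of the 3 dependencies hold.

0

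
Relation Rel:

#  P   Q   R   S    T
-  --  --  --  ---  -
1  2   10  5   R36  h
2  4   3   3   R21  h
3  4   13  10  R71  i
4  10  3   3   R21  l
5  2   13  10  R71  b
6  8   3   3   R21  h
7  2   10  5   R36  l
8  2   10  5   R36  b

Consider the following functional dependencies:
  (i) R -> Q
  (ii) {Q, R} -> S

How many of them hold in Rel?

(i) R -> Q: every LHS value maps to a single RHS value — holds.
(ii) {Q, R} -> S: every LHS value maps to a single RHS value — holds.
2 of the 2 dependencies hold.

2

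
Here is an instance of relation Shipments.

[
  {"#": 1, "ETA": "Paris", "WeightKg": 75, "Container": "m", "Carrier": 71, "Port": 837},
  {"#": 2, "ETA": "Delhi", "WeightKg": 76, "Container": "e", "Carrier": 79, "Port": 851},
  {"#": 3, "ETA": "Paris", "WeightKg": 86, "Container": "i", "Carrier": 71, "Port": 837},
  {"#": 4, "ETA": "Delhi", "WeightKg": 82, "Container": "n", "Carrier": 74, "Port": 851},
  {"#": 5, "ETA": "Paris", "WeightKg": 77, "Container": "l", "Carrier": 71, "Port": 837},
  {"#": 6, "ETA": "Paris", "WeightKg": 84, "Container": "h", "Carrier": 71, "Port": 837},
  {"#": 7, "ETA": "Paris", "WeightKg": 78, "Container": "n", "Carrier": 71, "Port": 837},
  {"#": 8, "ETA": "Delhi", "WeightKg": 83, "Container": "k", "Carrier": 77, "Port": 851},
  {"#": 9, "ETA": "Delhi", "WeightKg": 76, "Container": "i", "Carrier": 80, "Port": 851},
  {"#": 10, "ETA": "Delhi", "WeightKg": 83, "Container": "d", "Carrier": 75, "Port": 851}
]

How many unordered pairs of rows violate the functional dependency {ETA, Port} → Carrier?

(ETA=Paris, Port=837): all 5 rows agree on Carrier — 0 pairs.
(ETA=Delhi, Port=851): violating pairs (2,4), (2,8), (2,9), (2,10), (4,8), (4,9), (4,10), (8,9), (8,10), (9,10) — 10 pairs.

10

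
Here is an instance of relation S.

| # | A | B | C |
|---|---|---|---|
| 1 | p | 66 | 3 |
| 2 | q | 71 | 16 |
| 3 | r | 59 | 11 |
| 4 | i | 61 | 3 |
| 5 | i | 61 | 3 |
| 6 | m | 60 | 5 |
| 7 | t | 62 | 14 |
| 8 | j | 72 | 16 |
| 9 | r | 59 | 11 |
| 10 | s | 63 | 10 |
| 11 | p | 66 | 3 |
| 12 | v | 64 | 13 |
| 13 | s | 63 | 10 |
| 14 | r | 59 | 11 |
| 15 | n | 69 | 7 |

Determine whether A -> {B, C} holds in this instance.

Yes

A=p: rows 1, 11 → {B,C} = (66, 3), (66, 3) ✓
A=q: row 2 → {B,C} = (71, 16) ✓
A=r: rows 3, 9, 14 → {B,C} = (59, 11), (59, 11), (59, 11) ✓
A=i: rows 4, 5 → {B,C} = (61, 3), (61, 3) ✓
A=m: row 6 → {B,C} = (60, 5) ✓
A=t: row 7 → {B,C} = (62, 14) ✓
A=j: row 8 → {B,C} = (72, 16) ✓
A=s: rows 10, 13 → {B,C} = (63, 10), (63, 10) ✓
A=v: row 12 → {B,C} = (64, 13) ✓
A=n: row 15 → {B,C} = (69, 7) ✓
Every A value is associated with a single {B, C} value, so A -> {B, C} holds.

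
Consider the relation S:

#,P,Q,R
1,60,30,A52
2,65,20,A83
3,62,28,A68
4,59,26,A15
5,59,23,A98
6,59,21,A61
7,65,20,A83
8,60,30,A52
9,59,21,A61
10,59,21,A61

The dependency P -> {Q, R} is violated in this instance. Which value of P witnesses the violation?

P=60: rows 1, 8 → {Q,R} = (30, A52), (30, A52) ✓
P=65: rows 2, 7 → {Q,R} = (20, A83), (20, A83) ✓
P=62: row 3 → {Q,R} = (28, A68) ✓
P=59: rows 4, 5, 6, 9, 10 → {Q,R} takes values {(26, A15), (23, A98), (21, A61)} — violation
The only P value with inconsistent RHS is P=59.

59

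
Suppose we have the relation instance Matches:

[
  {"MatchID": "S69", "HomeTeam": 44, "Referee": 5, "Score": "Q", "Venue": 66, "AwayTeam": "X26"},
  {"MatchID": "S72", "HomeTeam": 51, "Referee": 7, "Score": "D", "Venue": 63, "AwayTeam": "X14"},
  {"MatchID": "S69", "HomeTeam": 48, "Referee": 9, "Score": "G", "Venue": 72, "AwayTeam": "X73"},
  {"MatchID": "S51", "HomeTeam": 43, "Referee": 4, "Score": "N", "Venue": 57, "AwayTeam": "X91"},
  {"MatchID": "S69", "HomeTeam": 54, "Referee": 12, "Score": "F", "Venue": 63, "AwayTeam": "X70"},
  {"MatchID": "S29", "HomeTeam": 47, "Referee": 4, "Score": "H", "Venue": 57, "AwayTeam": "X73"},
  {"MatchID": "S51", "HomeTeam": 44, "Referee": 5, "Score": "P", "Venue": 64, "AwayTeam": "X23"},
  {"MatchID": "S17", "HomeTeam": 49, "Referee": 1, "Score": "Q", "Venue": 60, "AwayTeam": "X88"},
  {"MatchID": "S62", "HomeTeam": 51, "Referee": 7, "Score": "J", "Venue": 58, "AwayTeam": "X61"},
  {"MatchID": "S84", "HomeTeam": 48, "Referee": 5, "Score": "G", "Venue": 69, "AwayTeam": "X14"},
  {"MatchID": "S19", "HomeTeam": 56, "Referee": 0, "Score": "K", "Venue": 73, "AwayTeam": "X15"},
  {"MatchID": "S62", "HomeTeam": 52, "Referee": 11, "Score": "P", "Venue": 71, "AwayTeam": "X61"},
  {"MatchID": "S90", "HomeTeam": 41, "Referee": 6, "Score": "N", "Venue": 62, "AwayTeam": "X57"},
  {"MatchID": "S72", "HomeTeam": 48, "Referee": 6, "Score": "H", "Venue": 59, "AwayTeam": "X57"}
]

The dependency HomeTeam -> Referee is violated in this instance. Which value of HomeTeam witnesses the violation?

HomeTeam=44: 2 rows → Referee = 5, 5 ✓
HomeTeam=51: 2 rows → Referee = 7, 7 ✓
HomeTeam=48: 3 rows → Referee takes values {9, 5, 6} — violation
HomeTeam=43: 1 row → Referee = 4 ✓
HomeTeam=54: 1 row → Referee = 12 ✓
HomeTeam=47: 1 row → Referee = 4 ✓
HomeTeam=49: 1 row → Referee = 1 ✓
HomeTeam=56: 1 row → Referee = 0 ✓
HomeTeam=52: 1 row → Referee = 11 ✓
HomeTeam=41: 1 row → Referee = 6 ✓
The only HomeTeam value with inconsistent Referee is HomeTeam=48.

48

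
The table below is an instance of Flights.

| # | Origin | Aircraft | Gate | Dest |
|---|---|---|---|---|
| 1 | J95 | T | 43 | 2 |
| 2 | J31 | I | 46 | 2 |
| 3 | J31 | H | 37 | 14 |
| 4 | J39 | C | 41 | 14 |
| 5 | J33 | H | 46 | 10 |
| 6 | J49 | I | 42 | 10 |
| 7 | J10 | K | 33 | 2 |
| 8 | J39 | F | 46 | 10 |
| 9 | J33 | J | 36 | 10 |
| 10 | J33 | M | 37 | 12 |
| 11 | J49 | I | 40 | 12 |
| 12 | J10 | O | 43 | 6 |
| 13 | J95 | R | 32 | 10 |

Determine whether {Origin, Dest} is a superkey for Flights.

No

Rows 5 and 9 have the same {Origin, Dest} value (Origin=J33, Dest=10) but are distinct tuples, so {Origin, Dest} does not determine every attribute — not a superkey.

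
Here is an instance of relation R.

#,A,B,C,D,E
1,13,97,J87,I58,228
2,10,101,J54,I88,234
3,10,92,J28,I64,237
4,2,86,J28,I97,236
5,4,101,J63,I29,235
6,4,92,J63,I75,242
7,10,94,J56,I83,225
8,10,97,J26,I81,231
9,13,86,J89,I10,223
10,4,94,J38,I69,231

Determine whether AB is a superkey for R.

Yes

All 10 rows have distinct AB values, so AB → (all attributes) holds and AB is a superkey.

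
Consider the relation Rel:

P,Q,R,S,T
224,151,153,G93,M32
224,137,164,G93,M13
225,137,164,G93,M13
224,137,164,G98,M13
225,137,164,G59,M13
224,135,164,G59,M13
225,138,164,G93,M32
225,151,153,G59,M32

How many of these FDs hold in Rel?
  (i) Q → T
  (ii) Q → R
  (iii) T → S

2

(i) Q → T: every LHS value maps to a single RHS value — holds.
(ii) Q → R: every LHS value maps to a single RHS value — holds.
(iii) T → S: T=M32: 3 rows → S takes values {G93, G59} — violation; T=M13: 5 rows → S takes values {G93, G98, G59} — violation — fails.
2 of the 3 dependencies hold.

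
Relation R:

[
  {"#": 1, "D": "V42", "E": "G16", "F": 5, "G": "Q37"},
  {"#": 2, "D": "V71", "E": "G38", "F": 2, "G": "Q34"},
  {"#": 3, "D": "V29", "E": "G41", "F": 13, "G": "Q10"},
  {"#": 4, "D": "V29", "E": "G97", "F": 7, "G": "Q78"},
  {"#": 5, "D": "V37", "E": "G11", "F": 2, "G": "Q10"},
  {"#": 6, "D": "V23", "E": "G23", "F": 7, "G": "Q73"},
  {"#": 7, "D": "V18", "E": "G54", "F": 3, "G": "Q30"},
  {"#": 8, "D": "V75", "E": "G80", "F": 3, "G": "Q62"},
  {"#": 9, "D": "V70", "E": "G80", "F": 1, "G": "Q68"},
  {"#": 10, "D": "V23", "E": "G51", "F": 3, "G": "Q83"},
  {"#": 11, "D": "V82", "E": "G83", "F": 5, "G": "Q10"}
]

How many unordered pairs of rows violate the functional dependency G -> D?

G=Q10: violating pairs (3,5), (3,11), (5,11) — 3 pairs.

3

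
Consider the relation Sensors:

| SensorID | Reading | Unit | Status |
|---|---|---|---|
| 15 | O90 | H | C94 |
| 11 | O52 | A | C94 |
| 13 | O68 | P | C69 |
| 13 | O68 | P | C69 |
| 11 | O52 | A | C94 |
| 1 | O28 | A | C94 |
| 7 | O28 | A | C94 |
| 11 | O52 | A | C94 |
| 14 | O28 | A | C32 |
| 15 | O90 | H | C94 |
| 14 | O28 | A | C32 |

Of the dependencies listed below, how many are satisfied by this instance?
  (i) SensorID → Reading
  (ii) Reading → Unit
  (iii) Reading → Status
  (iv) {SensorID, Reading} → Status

3

(i) SensorID → Reading: every LHS value maps to a single RHS value — holds.
(ii) Reading → Unit: every LHS value maps to a single RHS value — holds.
(iii) Reading → Status: Reading=O28: 4 rows → Status takes values {C94, C32} — violation — fails.
(iv) {SensorID, Reading} → Status: every LHS value maps to a single RHS value — holds.
3 of the 4 dependencies hold.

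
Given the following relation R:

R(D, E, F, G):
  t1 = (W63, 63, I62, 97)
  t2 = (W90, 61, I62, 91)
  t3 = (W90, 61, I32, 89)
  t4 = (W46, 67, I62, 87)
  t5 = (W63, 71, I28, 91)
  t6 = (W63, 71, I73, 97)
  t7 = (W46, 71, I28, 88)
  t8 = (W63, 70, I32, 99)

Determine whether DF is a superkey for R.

Yes

All 8 rows have distinct DF values, so DF → (all attributes) holds and DF is a superkey.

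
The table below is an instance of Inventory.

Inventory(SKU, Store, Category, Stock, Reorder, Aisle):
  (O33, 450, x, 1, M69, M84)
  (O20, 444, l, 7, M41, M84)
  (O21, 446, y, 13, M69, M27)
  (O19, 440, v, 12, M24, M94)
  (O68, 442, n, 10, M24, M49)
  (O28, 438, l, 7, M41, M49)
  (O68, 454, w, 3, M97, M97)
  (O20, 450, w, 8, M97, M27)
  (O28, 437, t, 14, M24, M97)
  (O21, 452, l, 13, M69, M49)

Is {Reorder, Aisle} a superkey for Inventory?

All 10 rows have distinct {Reorder, Aisle} values, so {Reorder, Aisle} → (all attributes) holds and {Reorder, Aisle} is a superkey.

Yes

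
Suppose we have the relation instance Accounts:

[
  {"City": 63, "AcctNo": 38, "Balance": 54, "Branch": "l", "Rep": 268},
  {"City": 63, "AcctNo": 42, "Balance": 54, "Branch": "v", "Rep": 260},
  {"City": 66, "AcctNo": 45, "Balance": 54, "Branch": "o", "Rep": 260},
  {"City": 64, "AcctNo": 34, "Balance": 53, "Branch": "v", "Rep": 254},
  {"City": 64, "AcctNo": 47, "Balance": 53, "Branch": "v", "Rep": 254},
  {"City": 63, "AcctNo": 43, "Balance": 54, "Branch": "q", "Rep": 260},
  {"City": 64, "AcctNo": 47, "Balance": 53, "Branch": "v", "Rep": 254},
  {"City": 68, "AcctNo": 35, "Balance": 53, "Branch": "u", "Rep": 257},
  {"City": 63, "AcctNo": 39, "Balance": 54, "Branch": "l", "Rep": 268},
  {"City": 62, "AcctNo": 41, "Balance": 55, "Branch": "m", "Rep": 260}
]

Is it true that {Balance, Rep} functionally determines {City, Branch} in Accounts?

No

(Balance=54, Rep=268): 2 rows → {City,Branch} = (63, l), (63, l) ✓
(Balance=54, Rep=260): 3 rows → {City,Branch} takes values {(63, v), (66, o), (63, q)} — violation
(Balance=53, Rep=254): 3 rows → {City,Branch} = (64, v), (64, v), (64, v) ✓
(Balance=53, Rep=257): 1 row → {City,Branch} = (68, u) ✓
(Balance=55, Rep=260): 1 row → {City,Branch} = (62, m) ✓
Two rows agree on {Balance, Rep} but differ on {City, Branch}, so {Balance, Rep} → {City, Branch} does not hold.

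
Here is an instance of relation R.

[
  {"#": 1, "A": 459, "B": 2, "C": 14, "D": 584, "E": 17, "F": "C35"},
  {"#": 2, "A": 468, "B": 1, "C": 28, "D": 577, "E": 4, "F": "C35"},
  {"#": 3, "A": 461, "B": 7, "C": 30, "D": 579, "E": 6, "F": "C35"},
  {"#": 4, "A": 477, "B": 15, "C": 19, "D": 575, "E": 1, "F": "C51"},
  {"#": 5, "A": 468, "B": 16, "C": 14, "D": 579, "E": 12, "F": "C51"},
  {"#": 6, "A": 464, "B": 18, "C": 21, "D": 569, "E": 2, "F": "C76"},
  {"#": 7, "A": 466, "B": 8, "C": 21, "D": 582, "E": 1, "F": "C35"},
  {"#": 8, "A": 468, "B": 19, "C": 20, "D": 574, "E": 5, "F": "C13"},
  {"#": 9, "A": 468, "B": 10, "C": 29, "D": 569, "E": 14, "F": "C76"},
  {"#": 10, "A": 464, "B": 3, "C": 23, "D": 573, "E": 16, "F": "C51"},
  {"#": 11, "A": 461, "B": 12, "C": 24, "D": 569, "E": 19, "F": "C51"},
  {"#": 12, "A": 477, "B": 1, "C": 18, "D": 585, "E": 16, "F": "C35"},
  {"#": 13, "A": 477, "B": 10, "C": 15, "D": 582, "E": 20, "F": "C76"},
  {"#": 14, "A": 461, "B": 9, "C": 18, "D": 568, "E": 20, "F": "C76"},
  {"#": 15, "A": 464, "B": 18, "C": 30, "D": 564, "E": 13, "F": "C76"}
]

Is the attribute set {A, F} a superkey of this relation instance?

Rows 6 and 15 have the same {A, F} value (A=464, F=C76) but are distinct tuples, so {A, F} does not determine every attribute — not a superkey.

No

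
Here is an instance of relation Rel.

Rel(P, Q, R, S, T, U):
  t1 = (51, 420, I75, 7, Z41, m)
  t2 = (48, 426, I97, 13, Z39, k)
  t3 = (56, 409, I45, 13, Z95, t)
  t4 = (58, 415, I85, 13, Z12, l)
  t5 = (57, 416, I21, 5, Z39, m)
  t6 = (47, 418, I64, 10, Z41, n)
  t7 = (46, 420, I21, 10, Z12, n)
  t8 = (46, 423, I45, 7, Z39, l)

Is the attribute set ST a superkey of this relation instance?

All 8 rows have distinct ST values, so ST → (all attributes) holds and ST is a superkey.

Yes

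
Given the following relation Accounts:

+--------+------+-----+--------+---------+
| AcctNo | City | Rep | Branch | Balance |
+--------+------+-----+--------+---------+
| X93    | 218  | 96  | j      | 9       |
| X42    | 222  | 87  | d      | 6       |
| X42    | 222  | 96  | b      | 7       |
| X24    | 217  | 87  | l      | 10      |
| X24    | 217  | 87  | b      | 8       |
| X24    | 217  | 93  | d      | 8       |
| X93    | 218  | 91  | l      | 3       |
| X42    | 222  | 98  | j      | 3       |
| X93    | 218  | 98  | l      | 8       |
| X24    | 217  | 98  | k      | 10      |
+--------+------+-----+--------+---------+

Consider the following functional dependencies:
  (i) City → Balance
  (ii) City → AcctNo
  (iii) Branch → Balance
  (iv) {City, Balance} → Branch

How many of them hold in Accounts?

1

(i) City → Balance: City=218: 3 rows → Balance takes values {9, 3, 8} — violation; City=222: 3 rows → Balance takes values {6, 7, 3} — violation; City=217: 4 rows → Balance takes values {10, 8} — violation — fails.
(ii) City → AcctNo: every LHS value maps to a single RHS value — holds.
(iii) Branch → Balance: Branch=j: 2 rows → Balance takes values {9, 3} — violation; Branch=d: 2 rows → Balance takes values {6, 8} — violation; Branch=b: 2 rows → Balance takes values {7, 8} — violation; Branch=l: 3 rows → Balance takes values {10, 3, 8} — violation — fails.
(iv) {City, Balance} → Branch: (City=217, Balance=10): 2 rows → Branch takes values {l, k} — violation; (City=217, Balance=8): 2 rows → Branch takes values {b, d} — violation — fails.
1 of the 4 dependencies holds.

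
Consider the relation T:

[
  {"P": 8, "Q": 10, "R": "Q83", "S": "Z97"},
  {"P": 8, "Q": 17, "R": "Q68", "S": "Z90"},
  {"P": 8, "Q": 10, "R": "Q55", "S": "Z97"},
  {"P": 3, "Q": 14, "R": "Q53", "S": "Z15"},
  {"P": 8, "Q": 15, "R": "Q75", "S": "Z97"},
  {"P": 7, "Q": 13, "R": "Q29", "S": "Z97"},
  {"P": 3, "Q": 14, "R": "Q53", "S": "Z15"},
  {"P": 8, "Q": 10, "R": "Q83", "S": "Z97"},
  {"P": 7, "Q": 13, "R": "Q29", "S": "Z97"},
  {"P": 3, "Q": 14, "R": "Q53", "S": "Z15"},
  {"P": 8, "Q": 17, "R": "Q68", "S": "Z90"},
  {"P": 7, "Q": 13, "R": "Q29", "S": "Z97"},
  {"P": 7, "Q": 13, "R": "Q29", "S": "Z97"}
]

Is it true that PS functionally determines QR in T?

(P=8, S=Z97): 4 rows → {Q,R} takes values {(10, Q83), (10, Q55), (15, Q75)} — violation
(P=8, S=Z90): 2 rows → {Q,R} = (17, Q68), (17, Q68) ✓
(P=3, S=Z15): 3 rows → {Q,R} = (14, Q53), (14, Q53), (14, Q53) ✓
(P=7, S=Z97): 4 rows → {Q,R} = (13, Q29), (13, Q29), (13, Q29), (13, Q29) ✓
Two rows agree on PS but differ on QR, so PS → QR does not hold.

No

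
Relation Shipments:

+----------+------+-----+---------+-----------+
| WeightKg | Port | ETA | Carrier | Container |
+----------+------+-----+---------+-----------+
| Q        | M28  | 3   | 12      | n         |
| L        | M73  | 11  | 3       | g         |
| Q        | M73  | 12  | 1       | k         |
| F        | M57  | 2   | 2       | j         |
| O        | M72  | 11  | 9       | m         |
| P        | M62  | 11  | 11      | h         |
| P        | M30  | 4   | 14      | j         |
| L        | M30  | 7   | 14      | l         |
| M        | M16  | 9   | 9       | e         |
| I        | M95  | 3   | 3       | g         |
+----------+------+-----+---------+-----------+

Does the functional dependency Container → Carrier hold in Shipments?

No

Container=n: 1 row → Carrier = 12 ✓
Container=g: 2 rows → Carrier = 3, 3 ✓
Container=k: 1 row → Carrier = 1 ✓
Container=j: 2 rows → Carrier takes values {2, 14} — violation
Container=m: 1 row → Carrier = 9 ✓
Container=h: 1 row → Carrier = 11 ✓
Container=l: 1 row → Carrier = 14 ✓
Container=e: 1 row → Carrier = 9 ✓
Two rows agree on Container but differ on Carrier, so Container → Carrier does not hold.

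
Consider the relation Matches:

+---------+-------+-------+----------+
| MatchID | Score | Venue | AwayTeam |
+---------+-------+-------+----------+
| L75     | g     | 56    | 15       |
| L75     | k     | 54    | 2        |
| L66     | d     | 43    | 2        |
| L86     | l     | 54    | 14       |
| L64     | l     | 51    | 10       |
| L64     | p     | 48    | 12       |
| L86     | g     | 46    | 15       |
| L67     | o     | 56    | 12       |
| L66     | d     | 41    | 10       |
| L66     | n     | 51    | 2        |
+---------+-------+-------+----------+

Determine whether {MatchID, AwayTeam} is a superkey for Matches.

No

Two distinct rows share (MatchID=L66, AwayTeam=2), so {MatchID, AwayTeam} does not determine every attribute — not a superkey.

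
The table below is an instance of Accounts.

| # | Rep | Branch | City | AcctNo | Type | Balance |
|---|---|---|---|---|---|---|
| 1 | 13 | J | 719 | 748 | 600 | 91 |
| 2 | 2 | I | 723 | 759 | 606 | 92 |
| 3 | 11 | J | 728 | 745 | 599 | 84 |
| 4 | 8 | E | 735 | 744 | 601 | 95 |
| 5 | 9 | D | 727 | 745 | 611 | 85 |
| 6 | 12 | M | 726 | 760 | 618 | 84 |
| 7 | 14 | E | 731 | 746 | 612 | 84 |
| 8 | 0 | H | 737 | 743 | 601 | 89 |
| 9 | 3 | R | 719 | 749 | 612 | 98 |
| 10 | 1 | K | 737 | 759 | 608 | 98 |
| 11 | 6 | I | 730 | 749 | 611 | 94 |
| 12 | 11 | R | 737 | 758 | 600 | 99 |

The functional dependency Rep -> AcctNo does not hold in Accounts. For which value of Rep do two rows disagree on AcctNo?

Rep=13: row 1 → AcctNo = 748 ✓
Rep=2: row 2 → AcctNo = 759 ✓
Rep=11: rows 3, 12 → AcctNo takes values {745, 758} — violation
Rep=8: row 4 → AcctNo = 744 ✓
Rep=9: row 5 → AcctNo = 745 ✓
Rep=12: row 6 → AcctNo = 760 ✓
Rep=14: row 7 → AcctNo = 746 ✓
Rep=0: row 8 → AcctNo = 743 ✓
Rep=3: row 9 → AcctNo = 749 ✓
Rep=1: row 10 → AcctNo = 759 ✓
Rep=6: row 11 → AcctNo = 749 ✓
The only Rep value with inconsistent AcctNo is Rep=11.

11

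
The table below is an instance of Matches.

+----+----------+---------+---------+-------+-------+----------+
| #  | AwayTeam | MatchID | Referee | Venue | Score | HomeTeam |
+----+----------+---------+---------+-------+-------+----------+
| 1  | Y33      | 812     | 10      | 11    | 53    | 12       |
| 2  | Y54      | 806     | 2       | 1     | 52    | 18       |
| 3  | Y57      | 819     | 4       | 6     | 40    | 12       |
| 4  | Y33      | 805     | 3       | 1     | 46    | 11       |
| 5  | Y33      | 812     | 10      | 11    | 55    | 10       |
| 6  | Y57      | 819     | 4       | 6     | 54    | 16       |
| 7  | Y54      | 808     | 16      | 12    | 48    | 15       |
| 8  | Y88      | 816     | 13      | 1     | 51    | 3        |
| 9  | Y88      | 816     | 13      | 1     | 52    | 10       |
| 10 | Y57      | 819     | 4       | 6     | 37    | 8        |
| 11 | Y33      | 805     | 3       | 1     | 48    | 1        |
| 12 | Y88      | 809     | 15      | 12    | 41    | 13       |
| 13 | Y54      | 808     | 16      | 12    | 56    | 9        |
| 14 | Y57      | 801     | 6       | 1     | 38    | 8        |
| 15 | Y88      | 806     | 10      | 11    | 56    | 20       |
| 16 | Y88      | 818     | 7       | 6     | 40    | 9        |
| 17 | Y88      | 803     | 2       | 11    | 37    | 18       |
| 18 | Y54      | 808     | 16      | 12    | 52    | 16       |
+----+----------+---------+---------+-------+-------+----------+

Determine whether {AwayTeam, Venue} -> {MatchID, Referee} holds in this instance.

(AwayTeam=Y33, Venue=11): rows 1, 5 → {MatchID,Referee} = (812, 10), (812, 10) ✓
(AwayTeam=Y54, Venue=1): row 2 → {MatchID,Referee} = (806, 2) ✓
(AwayTeam=Y57, Venue=6): rows 3, 6, 10 → {MatchID,Referee} = (819, 4), (819, 4), (819, 4) ✓
(AwayTeam=Y33, Venue=1): rows 4, 11 → {MatchID,Referee} = (805, 3), (805, 3) ✓
(AwayTeam=Y54, Venue=12): rows 7, 13, 18 → {MatchID,Referee} = (808, 16), (808, 16), (808, 16) ✓
(AwayTeam=Y88, Venue=1): rows 8, 9 → {MatchID,Referee} = (816, 13), (816, 13) ✓
(AwayTeam=Y88, Venue=12): row 12 → {MatchID,Referee} = (809, 15) ✓
(AwayTeam=Y57, Venue=1): row 14 → {MatchID,Referee} = (801, 6) ✓
(AwayTeam=Y88, Venue=11): rows 15, 17 → {MatchID,Referee} takes values {(806, 10), (803, 2)} — violation
(AwayTeam=Y88, Venue=6): row 16 → {MatchID,Referee} = (818, 7) ✓
Two rows agree on {AwayTeam, Venue} but differ on {MatchID, Referee}, so {AwayTeam, Venue} -> {MatchID, Referee} does not hold.

No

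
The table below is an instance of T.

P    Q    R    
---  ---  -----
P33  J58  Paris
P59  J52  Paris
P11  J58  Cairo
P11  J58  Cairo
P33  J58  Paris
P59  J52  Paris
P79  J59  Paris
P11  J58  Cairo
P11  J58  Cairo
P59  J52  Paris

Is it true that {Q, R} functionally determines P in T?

(Q=J58, R=Paris): 2 rows → P = P33, P33 ✓
(Q=J52, R=Paris): 3 rows → P = P59, P59, P59 ✓
(Q=J58, R=Cairo): 4 rows → P = P11, P11, P11, P11 ✓
(Q=J59, R=Paris): 1 row → P = P79 ✓
Every {Q, R} value is associated with a single P value, so {Q, R} -> P holds.

Yes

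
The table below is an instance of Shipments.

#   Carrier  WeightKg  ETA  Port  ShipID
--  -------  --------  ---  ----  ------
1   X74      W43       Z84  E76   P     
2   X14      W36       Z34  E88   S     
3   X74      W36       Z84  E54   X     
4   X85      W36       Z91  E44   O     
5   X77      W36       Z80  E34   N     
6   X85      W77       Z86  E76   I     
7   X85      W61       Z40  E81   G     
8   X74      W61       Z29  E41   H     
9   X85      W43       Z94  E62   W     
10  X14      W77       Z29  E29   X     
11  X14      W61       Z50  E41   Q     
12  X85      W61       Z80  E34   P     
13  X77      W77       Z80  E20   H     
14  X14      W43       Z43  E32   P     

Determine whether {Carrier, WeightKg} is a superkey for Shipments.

Rows 7 and 12 have the same {Carrier, WeightKg} value (Carrier=X85, WeightKg=W61) but are distinct tuples, so {Carrier, WeightKg} does not determine every attribute — not a superkey.

No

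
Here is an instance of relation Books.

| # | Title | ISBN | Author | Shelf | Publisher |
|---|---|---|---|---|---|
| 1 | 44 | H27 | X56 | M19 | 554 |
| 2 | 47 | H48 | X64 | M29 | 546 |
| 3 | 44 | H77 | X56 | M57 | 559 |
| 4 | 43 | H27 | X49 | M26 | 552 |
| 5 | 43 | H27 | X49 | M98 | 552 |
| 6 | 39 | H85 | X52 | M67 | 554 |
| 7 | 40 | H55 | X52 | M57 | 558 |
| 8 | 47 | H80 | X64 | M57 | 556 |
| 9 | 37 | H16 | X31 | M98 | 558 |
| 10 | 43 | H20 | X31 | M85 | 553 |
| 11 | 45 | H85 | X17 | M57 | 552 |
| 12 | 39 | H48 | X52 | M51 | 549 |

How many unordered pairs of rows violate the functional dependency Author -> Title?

Author=X56: all 2 rows agree on Title — 0 pairs.
Author=X64: all 2 rows agree on Title — 0 pairs.
Author=X49: all 2 rows agree on Title — 0 pairs.
Author=X52: violating pairs (6,7), (7,12) — 2 pairs.
Author=X31: violating pairs (9,10) — 1 pair.

3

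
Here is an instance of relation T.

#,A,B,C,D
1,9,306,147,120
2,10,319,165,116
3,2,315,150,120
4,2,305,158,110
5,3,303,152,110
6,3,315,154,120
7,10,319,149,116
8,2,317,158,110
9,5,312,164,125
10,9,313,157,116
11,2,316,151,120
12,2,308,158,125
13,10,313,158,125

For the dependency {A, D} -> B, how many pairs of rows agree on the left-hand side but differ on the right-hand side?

2

(A=10, D=116): all 2 rows agree on B — 0 pairs.
(A=2, D=120): violating pairs (3,11) — 1 pair.
(A=2, D=110): violating pairs (4,8) — 1 pair.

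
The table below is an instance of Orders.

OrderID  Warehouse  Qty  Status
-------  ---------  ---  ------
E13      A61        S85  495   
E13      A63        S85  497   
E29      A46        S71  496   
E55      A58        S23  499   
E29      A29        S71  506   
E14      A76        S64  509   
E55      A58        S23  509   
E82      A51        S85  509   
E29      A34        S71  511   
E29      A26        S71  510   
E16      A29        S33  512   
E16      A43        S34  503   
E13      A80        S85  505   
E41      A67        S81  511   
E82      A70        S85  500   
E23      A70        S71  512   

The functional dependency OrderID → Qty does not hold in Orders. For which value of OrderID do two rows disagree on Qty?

OrderID=E13: 3 rows → Qty = S85, S85, S85 ✓
OrderID=E29: 4 rows → Qty = S71, S71, S71, S71 ✓
OrderID=E55: 2 rows → Qty = S23, S23 ✓
OrderID=E14: 1 row → Qty = S64 ✓
OrderID=E82: 2 rows → Qty = S85, S85 ✓
OrderID=E16: 2 rows → Qty takes values {S33, S34} — violation
OrderID=E41: 1 row → Qty = S81 ✓
OrderID=E23: 1 row → Qty = S71 ✓
The only OrderID value with inconsistent Qty is OrderID=E16.

E16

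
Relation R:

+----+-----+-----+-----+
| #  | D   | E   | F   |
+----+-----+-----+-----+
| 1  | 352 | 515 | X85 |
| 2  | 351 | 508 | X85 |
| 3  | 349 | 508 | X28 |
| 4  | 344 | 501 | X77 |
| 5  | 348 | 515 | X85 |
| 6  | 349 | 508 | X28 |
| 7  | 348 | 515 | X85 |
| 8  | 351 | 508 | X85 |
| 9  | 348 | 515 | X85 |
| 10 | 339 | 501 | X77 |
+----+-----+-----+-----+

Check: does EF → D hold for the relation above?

No

(E=515, F=X85): rows 1, 5, 7, 9 → D takes values {352, 348} — violation
(E=508, F=X85): rows 2, 8 → D = 351, 351 ✓
(E=508, F=X28): rows 3, 6 → D = 349, 349 ✓
(E=501, F=X77): rows 4, 10 → D takes values {344, 339} — violation
Two rows agree on EF but differ on D, so EF → D does not hold.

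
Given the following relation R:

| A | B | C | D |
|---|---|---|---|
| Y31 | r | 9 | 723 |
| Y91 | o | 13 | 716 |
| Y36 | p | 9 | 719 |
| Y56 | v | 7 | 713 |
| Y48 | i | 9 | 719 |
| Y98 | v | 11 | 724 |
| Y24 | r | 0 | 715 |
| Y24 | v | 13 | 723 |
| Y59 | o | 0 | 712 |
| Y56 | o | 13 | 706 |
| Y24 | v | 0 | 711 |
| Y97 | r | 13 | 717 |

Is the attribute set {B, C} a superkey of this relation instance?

No

Two distinct rows share (B=o, C=13), so {B, C} does not determine every attribute — not a superkey.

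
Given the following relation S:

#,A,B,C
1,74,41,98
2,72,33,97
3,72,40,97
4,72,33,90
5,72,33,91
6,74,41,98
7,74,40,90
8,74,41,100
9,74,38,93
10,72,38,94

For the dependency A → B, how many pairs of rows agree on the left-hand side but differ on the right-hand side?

A=74: violating pairs (1,7), (1,9), (6,7), (6,9), (7,8), (7,9), (8,9) — 7 pairs.
A=72: violating pairs (2,3), (2,10), (3,4), (3,5), (3,10), (4,10), (5,10) — 7 pairs.

14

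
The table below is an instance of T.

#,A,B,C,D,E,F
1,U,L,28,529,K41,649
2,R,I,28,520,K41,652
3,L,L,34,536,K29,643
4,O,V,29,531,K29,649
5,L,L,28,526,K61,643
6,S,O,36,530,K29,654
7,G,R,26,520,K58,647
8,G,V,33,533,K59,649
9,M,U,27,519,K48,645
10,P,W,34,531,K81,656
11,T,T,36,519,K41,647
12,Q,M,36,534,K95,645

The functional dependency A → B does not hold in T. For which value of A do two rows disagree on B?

G

A=U: row 1 → B = L ✓
A=R: row 2 → B = I ✓
A=L: rows 3, 5 → B = L, L ✓
A=O: row 4 → B = V ✓
A=S: row 6 → B = O ✓
A=G: rows 7, 8 → B takes values {R, V} — violation
A=M: row 9 → B = U ✓
A=P: row 10 → B = W ✓
A=T: row 11 → B = T ✓
A=Q: row 12 → B = M ✓
The only A value with inconsistent B is A=G.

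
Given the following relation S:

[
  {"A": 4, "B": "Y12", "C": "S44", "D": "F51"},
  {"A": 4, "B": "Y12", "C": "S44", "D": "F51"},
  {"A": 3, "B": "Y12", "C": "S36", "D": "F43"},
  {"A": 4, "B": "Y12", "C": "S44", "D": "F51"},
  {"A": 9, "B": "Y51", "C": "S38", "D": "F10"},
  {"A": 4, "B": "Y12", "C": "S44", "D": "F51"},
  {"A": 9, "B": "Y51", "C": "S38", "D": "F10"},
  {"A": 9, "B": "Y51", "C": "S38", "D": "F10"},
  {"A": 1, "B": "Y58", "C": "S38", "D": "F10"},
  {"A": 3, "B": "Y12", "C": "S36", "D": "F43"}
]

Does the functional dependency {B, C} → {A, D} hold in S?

Yes

(B=Y12, C=S44): 4 rows → {A,D} = (4, F51), (4, F51), (4, F51), (4, F51) ✓
(B=Y12, C=S36): 2 rows → {A,D} = (3, F43), (3, F43) ✓
(B=Y51, C=S38): 3 rows → {A,D} = (9, F10), (9, F10), (9, F10) ✓
(B=Y58, C=S38): 1 row → {A,D} = (1, F10) ✓
Every {B, C} value is associated with a single {A, D} value, so {B, C} → {A, D} holds.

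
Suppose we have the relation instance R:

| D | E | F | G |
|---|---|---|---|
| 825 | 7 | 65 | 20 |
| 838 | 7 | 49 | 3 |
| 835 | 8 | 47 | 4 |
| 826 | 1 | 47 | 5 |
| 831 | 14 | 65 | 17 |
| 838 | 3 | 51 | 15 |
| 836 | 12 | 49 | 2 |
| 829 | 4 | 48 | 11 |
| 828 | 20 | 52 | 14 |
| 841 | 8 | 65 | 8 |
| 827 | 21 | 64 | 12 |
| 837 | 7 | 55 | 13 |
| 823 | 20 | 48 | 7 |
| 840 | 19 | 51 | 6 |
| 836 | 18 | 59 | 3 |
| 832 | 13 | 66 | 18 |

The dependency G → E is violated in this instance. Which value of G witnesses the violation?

G=20: 1 row → E = 7 ✓
G=3: 2 rows → E takes values {7, 18} — violation
G=4: 1 row → E = 8 ✓
G=5: 1 row → E = 1 ✓
G=17: 1 row → E = 14 ✓
G=15: 1 row → E = 3 ✓
G=2: 1 row → E = 12 ✓
G=11: 1 row → E = 4 ✓
G=14: 1 row → E = 20 ✓
G=8: 1 row → E = 8 ✓
G=12: 1 row → E = 21 ✓
G=13: 1 row → E = 7 ✓
G=7: 1 row → E = 20 ✓
G=6: 1 row → E = 19 ✓
G=18: 1 row → E = 13 ✓
The only G value with inconsistent E is G=3.

3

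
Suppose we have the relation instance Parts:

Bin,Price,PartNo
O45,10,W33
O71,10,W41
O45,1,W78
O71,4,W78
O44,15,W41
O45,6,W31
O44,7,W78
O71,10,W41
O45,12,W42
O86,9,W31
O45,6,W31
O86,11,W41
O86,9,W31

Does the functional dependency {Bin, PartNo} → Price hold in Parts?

Yes

(Bin=O45, PartNo=W33): 1 row → Price = 10 ✓
(Bin=O71, PartNo=W41): 2 rows → Price = 10, 10 ✓
(Bin=O45, PartNo=W78): 1 row → Price = 1 ✓
(Bin=O71, PartNo=W78): 1 row → Price = 4 ✓
(Bin=O44, PartNo=W41): 1 row → Price = 15 ✓
(Bin=O45, PartNo=W31): 2 rows → Price = 6, 6 ✓
(Bin=O44, PartNo=W78): 1 row → Price = 7 ✓
(Bin=O45, PartNo=W42): 1 row → Price = 12 ✓
(Bin=O86, PartNo=W31): 2 rows → Price = 9, 9 ✓
(Bin=O86, PartNo=W41): 1 row → Price = 11 ✓
Every {Bin, PartNo} value is associated with a single Price value, so {Bin, PartNo} → Price holds.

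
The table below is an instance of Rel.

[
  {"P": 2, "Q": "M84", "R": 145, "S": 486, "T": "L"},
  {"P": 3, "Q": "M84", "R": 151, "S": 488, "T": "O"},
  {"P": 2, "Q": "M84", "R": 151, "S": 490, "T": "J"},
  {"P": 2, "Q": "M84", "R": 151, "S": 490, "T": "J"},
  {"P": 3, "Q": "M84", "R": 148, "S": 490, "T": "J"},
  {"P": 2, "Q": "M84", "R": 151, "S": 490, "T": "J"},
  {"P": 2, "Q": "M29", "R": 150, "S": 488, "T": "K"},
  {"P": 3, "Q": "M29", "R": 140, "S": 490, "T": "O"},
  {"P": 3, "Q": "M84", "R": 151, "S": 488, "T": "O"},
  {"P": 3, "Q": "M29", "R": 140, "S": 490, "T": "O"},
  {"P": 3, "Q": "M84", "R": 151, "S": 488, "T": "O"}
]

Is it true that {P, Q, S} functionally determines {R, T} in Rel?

(P=2, Q=M84, S=486): 1 row → {R,T} = (145, L) ✓
(P=3, Q=M84, S=488): 3 rows → {R,T} = (151, O), (151, O), (151, O) ✓
(P=2, Q=M84, S=490): 3 rows → {R,T} = (151, J), (151, J), (151, J) ✓
(P=3, Q=M84, S=490): 1 row → {R,T} = (148, J) ✓
(P=2, Q=M29, S=488): 1 row → {R,T} = (150, K) ✓
(P=3, Q=M29, S=490): 2 rows → {R,T} = (140, O), (140, O) ✓
Every {P, Q, S} value is associated with a single {R, T} value, so {P, Q, S} -> {R, T} holds.

Yes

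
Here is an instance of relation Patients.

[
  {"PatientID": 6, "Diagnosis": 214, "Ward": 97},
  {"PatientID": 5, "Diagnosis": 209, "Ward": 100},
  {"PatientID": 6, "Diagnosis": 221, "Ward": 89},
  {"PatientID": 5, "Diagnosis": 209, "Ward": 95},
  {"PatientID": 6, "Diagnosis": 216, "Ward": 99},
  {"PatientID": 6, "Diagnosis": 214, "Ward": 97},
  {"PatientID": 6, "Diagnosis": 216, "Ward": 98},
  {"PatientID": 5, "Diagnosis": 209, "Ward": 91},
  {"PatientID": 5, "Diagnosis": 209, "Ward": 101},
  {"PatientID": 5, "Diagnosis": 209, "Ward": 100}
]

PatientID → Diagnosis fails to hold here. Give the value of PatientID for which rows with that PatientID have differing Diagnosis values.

6

PatientID=6: 5 rows → Diagnosis takes values {214, 221, 216} — violation
PatientID=5: 5 rows → Diagnosis = 209, 209, 209, 209, 209 ✓
The only PatientID value with inconsistent Diagnosis is PatientID=6.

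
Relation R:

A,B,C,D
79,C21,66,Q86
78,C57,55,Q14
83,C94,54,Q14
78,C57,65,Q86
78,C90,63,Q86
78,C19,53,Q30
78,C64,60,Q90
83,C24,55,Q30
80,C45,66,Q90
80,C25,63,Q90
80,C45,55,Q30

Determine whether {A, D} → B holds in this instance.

No

(A=79, D=Q86): 1 row → B = C21 ✓
(A=78, D=Q14): 1 row → B = C57 ✓
(A=83, D=Q14): 1 row → B = C94 ✓
(A=78, D=Q86): 2 rows → B takes values {C57, C90} — violation
(A=78, D=Q30): 1 row → B = C19 ✓
(A=78, D=Q90): 1 row → B = C64 ✓
(A=83, D=Q30): 1 row → B = C24 ✓
(A=80, D=Q90): 2 rows → B takes values {C45, C25} — violation
(A=80, D=Q30): 1 row → B = C45 ✓
Two rows agree on {A, D} but differ on B, so {A, D} → B does not hold.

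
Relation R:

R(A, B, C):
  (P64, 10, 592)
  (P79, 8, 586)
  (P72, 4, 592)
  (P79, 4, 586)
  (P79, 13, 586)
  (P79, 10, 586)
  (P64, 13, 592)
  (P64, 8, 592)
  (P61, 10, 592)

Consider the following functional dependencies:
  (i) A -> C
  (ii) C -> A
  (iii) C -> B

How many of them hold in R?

1

(i) A -> C: every LHS value maps to a single RHS value — holds.
(ii) C -> A: C=592: 5 rows → A takes values {P64, P72, P61} — violation — fails.
(iii) C -> B: C=592: 5 rows → B takes values {10, 4, 13, 8} — violation; C=586: 4 rows → B takes values {8, 4, 13, 10} — violation — fails.
1 of the 3 dependencies holds.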